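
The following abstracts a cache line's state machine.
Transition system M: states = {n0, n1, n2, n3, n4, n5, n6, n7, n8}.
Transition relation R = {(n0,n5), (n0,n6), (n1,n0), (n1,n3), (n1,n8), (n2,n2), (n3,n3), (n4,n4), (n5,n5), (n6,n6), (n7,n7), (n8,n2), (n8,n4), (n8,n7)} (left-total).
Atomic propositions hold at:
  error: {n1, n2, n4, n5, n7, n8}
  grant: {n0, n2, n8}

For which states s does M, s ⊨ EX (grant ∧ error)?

Sat(grant ∧ error) = {n2, n8}
Sat(EX (grant ∧ error)) = {s : some successor in {n2, n8}} = {n1, n2, n8}

{n1, n2, n8}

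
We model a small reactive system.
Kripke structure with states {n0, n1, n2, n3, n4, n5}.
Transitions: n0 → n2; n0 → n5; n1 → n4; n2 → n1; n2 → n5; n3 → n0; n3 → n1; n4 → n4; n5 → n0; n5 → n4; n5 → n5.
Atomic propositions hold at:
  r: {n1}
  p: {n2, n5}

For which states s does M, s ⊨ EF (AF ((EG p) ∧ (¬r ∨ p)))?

EG p: greatest fixpoint, start Z0 = {n2, n5}, keep only states in Sat with some successor in Z. Already a fixed point.
Sat(EG p) = {n2, n5}
Sat(¬r) = {n0, n2, n3, n4, n5}
Sat(¬r ∨ p) = {n0, n2, n3, n4, n5}
Sat((EG p) ∧ (¬r ∨ p)) = {n2, n5}
AF ((EG p) ∧ (¬r ∨ p)): least fixpoint, start Z0 = {n2, n5}, add states with every successor in Z. Z1 = {n0, n2, n5}; fixed.
Sat(AF ((EG p) ∧ (¬r ∨ p))) = {n0, n2, n5}
EF (AF ((EG p) ∧ (¬r ∨ p))): least fixpoint, start Z0 = {n0, n2, n5}, add states with some successor in Z. Z1 = {n0, n2, n3, n5}; fixed.
Sat(EF (AF ((EG p) ∧ (¬r ∨ p)))) = {n0, n2, n3, n5}

{n0, n2, n3, n5}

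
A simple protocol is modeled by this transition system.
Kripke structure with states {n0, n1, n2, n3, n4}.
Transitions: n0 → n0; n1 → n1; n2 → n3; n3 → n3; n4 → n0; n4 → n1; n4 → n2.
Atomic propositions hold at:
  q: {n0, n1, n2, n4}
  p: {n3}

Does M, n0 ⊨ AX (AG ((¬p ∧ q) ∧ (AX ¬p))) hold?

Sat(¬p) = {n0, n1, n2, n4}
Sat(¬p ∧ q) = {n0, n1, n2, n4}
Sat(AX ¬p) = {s : every successor in {n0, n1, n2, n4}} = {n0, n1, n4}
Sat((¬p ∧ q) ∧ (AX ¬p)) = {n0, n1, n4}
AG ((¬p ∧ q) ∧ (AX ¬p)): greatest fixpoint, start Z0 = {n0, n1, n4}, keep only states in Sat with every successor in Z. Z1 = {n0, n1}; fixed.
Sat(AG ((¬p ∧ q) ∧ (AX ¬p))) = {n0, n1}
Sat(AX (AG ((¬p ∧ q) ∧ (AX ¬p)))) = {s : every successor in {n0, n1}} = {n0, n1}
n0 ∈ Sat(AX (AG ((¬p ∧ q) ∧ (AX ¬p)))) = {n0, n1}, so the formula holds at n0.

Yes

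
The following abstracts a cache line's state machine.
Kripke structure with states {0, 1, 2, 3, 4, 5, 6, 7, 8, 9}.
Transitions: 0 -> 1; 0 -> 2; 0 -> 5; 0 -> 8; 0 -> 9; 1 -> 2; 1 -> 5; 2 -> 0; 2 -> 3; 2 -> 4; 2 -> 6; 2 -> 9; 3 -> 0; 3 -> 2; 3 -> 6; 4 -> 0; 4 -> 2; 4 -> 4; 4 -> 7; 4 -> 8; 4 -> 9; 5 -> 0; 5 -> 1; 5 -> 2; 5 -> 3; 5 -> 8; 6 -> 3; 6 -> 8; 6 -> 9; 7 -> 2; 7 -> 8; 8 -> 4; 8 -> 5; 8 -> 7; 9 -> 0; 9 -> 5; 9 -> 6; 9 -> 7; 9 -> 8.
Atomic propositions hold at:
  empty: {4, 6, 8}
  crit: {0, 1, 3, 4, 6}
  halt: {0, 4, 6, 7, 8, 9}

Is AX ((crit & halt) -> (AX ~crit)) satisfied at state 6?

Sat(crit & halt) = {0, 4, 6}
Sat(~crit) = {2, 5, 7, 8, 9}
Sat(AX ~crit) = {s : every successor in {2, 5, 7, 8, 9}} = {1, 7}
Sat((crit & halt) -> (AX ~crit)) = {1, 2, 3, 5, 7, 8, 9}
Sat(AX ((crit & halt) -> (AX ~crit))) = {s : every successor in {1, 2, 3, 5, 7, 8, 9}} = {0, 1, 6, 7}
6 ∈ Sat(AX ((crit & halt) -> (AX ~crit))) = {0, 1, 6, 7}, so the formula holds at 6.

Yes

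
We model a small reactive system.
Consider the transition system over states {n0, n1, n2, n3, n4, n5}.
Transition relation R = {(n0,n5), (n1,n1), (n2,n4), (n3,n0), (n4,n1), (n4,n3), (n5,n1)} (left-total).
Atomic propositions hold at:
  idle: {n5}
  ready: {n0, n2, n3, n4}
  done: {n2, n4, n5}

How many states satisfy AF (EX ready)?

Sat(EX ready) = {s : some successor in {n0, n2, n3, n4}} = {n2, n3, n4}
AF (EX ready): least fixpoint, start Z0 = {n2, n3, n4}, add states with every successor in Z. Already a fixed point.
Sat(AF (EX ready)) = {n2, n3, n4}
|Sat(AF (EX ready))| = |{n2, n3, n4}| = 3.

3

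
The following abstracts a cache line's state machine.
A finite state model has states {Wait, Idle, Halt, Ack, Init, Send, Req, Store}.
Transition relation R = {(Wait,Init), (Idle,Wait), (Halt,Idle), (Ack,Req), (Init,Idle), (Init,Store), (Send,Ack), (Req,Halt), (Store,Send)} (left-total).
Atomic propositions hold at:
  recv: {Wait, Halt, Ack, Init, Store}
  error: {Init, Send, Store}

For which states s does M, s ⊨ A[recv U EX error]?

Sat(EX error) = {s : some successor in {Init, Send, Store}} = {Wait, Init, Store}
A[recv U EX error]: least fixpoint, start Z0 = Sat(EX error) = {Wait, Init, Store}, add states in Sat(recv) with every successor in Z. Already a fixed point.
Sat(A[recv U EX error]) = {Wait, Init, Store}

{Wait, Init, Store}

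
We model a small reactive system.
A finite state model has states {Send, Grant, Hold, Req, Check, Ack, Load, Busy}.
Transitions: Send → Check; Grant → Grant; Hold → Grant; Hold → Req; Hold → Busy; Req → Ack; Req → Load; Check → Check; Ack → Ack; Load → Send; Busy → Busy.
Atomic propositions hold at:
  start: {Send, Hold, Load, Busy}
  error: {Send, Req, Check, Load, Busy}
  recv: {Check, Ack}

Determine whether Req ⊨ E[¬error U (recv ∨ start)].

Sat(¬error) = {Grant, Hold, Ack}
Sat(recv ∨ start) = {Send, Hold, Check, Ack, Load, Busy}
E[¬error U (recv ∨ start)]: least fixpoint, start Z0 = Sat((recv ∨ start)) = {Send, Hold, Check, Ack, Load, Busy}, add states in Sat(¬error) with some successor in Z. Already a fixed point.
Sat(E[¬error U (recv ∨ start)]) = {Send, Hold, Check, Ack, Load, Busy}
Req ∉ Sat(E[¬error U (recv ∨ start)]) = {Send, Hold, Check, Ack, Load, Busy}, so the formula does not hold at Req.

No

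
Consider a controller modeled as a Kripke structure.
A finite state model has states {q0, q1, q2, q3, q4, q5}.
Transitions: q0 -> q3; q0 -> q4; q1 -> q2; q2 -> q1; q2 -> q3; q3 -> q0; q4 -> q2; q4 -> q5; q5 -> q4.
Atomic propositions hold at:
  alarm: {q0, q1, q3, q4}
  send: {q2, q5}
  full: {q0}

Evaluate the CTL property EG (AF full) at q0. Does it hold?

Yes

AF full: least fixpoint, start Z0 = {q0}, add states with every successor in Z. Z1 = {q0, q3}; fixed.
Sat(AF full) = {q0, q3}
EG (AF full): greatest fixpoint, start Z0 = {q0, q3}, keep only states in Sat with some successor in Z. Already a fixed point.
Sat(EG (AF full)) = {q0, q3}
q0 ∈ Sat(EG (AF full)) = {q0, q3}, so the formula holds at q0.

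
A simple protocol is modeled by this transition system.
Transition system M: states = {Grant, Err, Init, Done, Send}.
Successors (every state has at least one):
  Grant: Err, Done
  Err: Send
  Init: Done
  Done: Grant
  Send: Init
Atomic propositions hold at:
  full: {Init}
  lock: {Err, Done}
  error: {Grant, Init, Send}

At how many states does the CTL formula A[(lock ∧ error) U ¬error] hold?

Sat(lock ∧ error) = ∅
Sat(¬error) = {Err, Done}
A[(lock ∧ error) U ¬error]: least fixpoint, start Z0 = Sat(¬error) = {Err, Done}, add states in Sat(lock ∧ error) with every successor in Z. Already a fixed point.
Sat(A[(lock ∧ error) U ¬error]) = {Err, Done}
|Sat(A[(lock ∧ error) U ¬error])| = |{Err, Done}| = 2.

2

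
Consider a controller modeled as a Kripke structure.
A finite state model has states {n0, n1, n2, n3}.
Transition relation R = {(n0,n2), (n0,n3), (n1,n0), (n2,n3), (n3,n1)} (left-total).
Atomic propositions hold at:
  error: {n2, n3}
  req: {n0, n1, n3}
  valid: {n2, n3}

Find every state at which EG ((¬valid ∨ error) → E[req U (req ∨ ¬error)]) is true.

Sat(¬valid) = {n0, n1}
Sat(¬valid ∨ error) = {n0, n1, n2, n3}
Sat(¬error) = {n0, n1}
Sat(req ∨ ¬error) = {n0, n1, n3}
E[req U (req ∨ ¬error)]: least fixpoint, start Z0 = Sat((req ∨ ¬error)) = {n0, n1, n3}, add states in Sat(req) with some successor in Z. Already a fixed point.
Sat(E[req U (req ∨ ¬error)]) = {n0, n1, n3}
Sat((¬valid ∨ error) → E[req U (req ∨ ¬error)]) = {n0, n1, n3}
EG ((¬valid ∨ error) → E[req U (req ∨ ¬error)]): greatest fixpoint, start Z0 = {n0, n1, n3}, keep only states in Sat with some successor in Z. Already a fixed point.
Sat(EG ((¬valid ∨ error) → E[req U (req ∨ ¬error)])) = {n0, n1, n3}

{n0, n1, n3}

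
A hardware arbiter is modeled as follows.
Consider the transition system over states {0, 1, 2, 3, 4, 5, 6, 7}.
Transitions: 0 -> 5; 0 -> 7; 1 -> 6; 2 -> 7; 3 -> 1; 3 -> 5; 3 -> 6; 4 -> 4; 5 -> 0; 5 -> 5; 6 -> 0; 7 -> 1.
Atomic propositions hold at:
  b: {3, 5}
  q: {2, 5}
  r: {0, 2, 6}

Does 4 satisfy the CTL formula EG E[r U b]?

No

E[r U b]: least fixpoint, start Z0 = Sat(b) = {3, 5}, add states in Sat(r) with some successor in Z. Z1 = {0, 3, 5}; Z2 = {0, 3, 5, 6}; fixed.
Sat(E[r U b]) = {0, 3, 5, 6}
EG E[r U b]: greatest fixpoint, start Z0 = {0, 3, 5, 6}, keep only states in Sat with some successor in Z. Already a fixed point.
Sat(EG E[r U b]) = {0, 3, 5, 6}
4 ∉ Sat(EG E[r U b]) = {0, 3, 5, 6}, so the formula does not hold at 4.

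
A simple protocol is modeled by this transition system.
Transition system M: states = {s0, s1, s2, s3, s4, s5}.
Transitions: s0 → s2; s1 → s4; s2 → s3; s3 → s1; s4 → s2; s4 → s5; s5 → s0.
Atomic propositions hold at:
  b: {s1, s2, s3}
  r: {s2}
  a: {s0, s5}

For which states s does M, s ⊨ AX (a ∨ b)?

{s0, s2, s3, s4, s5}

Sat(a ∨ b) = {s0, s1, s2, s3, s5}
Sat(AX (a ∨ b)) = {s : every successor in {s0, s1, s2, s3, s5}} = {s0, s2, s3, s4, s5}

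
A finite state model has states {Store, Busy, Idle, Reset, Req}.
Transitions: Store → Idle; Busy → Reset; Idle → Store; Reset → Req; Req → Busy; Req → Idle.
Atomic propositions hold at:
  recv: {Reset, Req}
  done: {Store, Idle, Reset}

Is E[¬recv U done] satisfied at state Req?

No

Sat(¬recv) = {Store, Busy, Idle}
E[¬recv U done]: least fixpoint, start Z0 = Sat(done) = {Store, Idle, Reset}, add states in Sat(¬recv) with some successor in Z. Z1 = {Store, Busy, Idle, Reset}; fixed.
Sat(E[¬recv U done]) = {Store, Busy, Idle, Reset}
Req ∉ Sat(E[¬recv U done]) = {Store, Busy, Idle, Reset}, so the formula does not hold at Req.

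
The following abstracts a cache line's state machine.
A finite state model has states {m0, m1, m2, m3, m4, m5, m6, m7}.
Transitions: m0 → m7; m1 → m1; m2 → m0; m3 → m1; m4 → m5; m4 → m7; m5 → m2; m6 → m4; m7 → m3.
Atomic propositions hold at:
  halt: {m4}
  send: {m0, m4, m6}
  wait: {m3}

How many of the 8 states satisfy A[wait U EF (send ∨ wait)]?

7

Sat(send ∨ wait) = {m0, m3, m4, m6}
EF (send ∨ wait): least fixpoint, start Z0 = {m0, m3, m4, m6}, add states with some successor in Z. Z1 = {m0, m2, m3, m4, m6, m7}; Z2 = {m0, m2, m3, m4, m5, m6, m7}; fixed.
Sat(EF (send ∨ wait)) = {m0, m2, m3, m4, m5, m6, m7}
A[wait U EF (send ∨ wait)]: least fixpoint, start Z0 = Sat(EF (send ∨ wait)) = {m0, m2, m3, m4, m5, m6, m7}, add states in Sat(wait) with every successor in Z. Already a fixed point.
Sat(A[wait U EF (send ∨ wait)]) = {m0, m2, m3, m4, m5, m6, m7}
|Sat(A[wait U EF (send ∨ wait)])| = |{m0, m2, m3, m4, m5, m6, m7}| = 7.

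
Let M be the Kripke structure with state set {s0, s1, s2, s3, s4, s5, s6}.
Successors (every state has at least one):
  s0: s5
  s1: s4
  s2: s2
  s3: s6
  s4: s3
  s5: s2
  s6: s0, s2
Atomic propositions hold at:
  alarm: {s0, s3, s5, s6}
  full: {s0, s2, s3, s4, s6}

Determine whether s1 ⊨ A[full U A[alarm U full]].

No

A[alarm U full]: least fixpoint, start Z0 = Sat(full) = {s0, s2, s3, s4, s6}, add states in Sat(alarm) with every successor in Z. Z1 = {s0, s2, s3, s4, s5, s6}; fixed.
Sat(A[alarm U full]) = {s0, s2, s3, s4, s5, s6}
A[full U A[alarm U full]]: least fixpoint, start Z0 = Sat(A[alarm U full]) = {s0, s2, s3, s4, s5, s6}, add states in Sat(full) with every successor in Z. Already a fixed point.
Sat(A[full U A[alarm U full]]) = {s0, s2, s3, s4, s5, s6}
s1 ∉ Sat(A[full U A[alarm U full]]) = {s0, s2, s3, s4, s5, s6}, so the formula does not hold at s1.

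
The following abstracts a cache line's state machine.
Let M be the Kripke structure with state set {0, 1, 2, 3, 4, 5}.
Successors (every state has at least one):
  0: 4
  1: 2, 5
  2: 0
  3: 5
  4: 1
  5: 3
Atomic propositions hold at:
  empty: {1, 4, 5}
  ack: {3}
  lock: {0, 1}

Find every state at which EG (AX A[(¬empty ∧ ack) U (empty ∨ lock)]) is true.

{3, 5}

Sat(¬empty) = {0, 2, 3}
Sat(¬empty ∧ ack) = {3}
Sat(empty ∨ lock) = {0, 1, 4, 5}
A[(¬empty ∧ ack) U (empty ∨ lock)]: least fixpoint, start Z0 = Sat((empty ∨ lock)) = {0, 1, 4, 5}, add states in Sat(¬empty ∧ ack) with every successor in Z. Z1 = {0, 1, 3, 4, 5}; fixed.
Sat(A[(¬empty ∧ ack) U (empty ∨ lock)]) = {0, 1, 3, 4, 5}
Sat(AX A[(¬empty ∧ ack) U (empty ∨ lock)]) = {s : every successor in {0, 1, 3, 4, 5}} = {0, 2, 3, 4, 5}
EG (AX A[(¬empty ∧ ack) U (empty ∨ lock)]): greatest fixpoint, start Z0 = {0, 2, 3, 4, 5}, keep only states in Sat with some successor in Z. Z1 = {0, 2, 3, 5}; Z2 = {2, 3, 5}; Z3 = {3, 5}; fixed.
Sat(EG (AX A[(¬empty ∧ ack) U (empty ∨ lock)])) = {3, 5}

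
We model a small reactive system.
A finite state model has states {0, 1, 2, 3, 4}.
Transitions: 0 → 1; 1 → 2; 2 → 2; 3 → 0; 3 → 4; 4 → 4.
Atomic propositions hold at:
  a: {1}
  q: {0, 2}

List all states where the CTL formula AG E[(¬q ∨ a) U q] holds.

Sat(¬q) = {1, 3, 4}
Sat(¬q ∨ a) = {1, 3, 4}
E[(¬q ∨ a) U q]: least fixpoint, start Z0 = Sat(q) = {0, 2}, add states in Sat(¬q ∨ a) with some successor in Z. Z1 = {0, 1, 2, 3}; fixed.
Sat(E[(¬q ∨ a) U q]) = {0, 1, 2, 3}
AG E[(¬q ∨ a) U q]: greatest fixpoint, start Z0 = {0, 1, 2, 3}, keep only states in Sat with every successor in Z. Z1 = {0, 1, 2}; fixed.
Sat(AG E[(¬q ∨ a) U q]) = {0, 1, 2}

{0, 1, 2}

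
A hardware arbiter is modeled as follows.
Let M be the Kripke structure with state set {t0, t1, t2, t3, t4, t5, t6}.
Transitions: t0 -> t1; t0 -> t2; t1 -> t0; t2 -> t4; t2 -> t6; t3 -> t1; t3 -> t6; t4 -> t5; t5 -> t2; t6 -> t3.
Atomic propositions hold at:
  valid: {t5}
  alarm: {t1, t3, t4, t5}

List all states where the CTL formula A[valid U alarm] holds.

A[valid U alarm]: least fixpoint, start Z0 = Sat(alarm) = {t1, t3, t4, t5}, add states in Sat(valid) with every successor in Z. Already a fixed point.
Sat(A[valid U alarm]) = {t1, t3, t4, t5}

{t1, t3, t4, t5}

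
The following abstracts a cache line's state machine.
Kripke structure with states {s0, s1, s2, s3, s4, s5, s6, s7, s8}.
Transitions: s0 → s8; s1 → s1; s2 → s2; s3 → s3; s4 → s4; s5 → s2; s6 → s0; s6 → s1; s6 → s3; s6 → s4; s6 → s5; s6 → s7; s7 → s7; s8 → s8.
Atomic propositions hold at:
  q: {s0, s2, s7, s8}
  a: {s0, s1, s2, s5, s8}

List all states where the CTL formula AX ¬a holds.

Sat(¬a) = {s3, s4, s6, s7}
Sat(AX ¬a) = {s : every successor in {s3, s4, s6, s7}} = {s3, s4, s7}

{s3, s4, s7}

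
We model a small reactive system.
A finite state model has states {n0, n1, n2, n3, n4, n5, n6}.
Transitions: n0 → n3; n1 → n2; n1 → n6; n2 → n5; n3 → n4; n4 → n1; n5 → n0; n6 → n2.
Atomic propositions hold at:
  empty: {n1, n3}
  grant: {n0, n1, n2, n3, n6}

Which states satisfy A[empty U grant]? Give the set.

A[empty U grant]: least fixpoint, start Z0 = Sat(grant) = {n0, n1, n2, n3, n6}, add states in Sat(empty) with every successor in Z. Already a fixed point.
Sat(A[empty U grant]) = {n0, n1, n2, n3, n6}

{n0, n1, n2, n3, n6}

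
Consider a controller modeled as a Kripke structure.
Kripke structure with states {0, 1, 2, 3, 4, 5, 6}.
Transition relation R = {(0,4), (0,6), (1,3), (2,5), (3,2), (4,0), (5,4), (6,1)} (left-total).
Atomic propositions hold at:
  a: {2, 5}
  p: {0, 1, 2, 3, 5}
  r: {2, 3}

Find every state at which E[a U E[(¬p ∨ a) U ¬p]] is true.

Sat(¬p) = {4, 6}
Sat(¬p ∨ a) = {2, 4, 5, 6}
E[(¬p ∨ a) U ¬p]: least fixpoint, start Z0 = Sat(¬p) = {4, 6}, add states in Sat(¬p ∨ a) with some successor in Z. Z1 = {4, 5, 6}; Z2 = {2, 4, 5, 6}; fixed.
Sat(E[(¬p ∨ a) U ¬p]) = {2, 4, 5, 6}
E[a U E[(¬p ∨ a) U ¬p]]: least fixpoint, start Z0 = Sat(E[(¬p ∨ a) U ¬p]) = {2, 4, 5, 6}, add states in Sat(a) with some successor in Z. Already a fixed point.
Sat(E[a U E[(¬p ∨ a) U ¬p]]) = {2, 4, 5, 6}

{2, 4, 5, 6}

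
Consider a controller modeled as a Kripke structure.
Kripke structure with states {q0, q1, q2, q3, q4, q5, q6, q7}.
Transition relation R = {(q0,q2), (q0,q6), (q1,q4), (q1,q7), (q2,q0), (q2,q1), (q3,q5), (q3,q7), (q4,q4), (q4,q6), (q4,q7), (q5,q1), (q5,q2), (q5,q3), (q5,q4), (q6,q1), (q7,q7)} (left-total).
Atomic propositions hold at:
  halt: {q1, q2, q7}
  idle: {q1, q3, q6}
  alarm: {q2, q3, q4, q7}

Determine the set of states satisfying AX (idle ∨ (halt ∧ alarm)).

{q0, q6, q7}

Sat(halt ∧ alarm) = {q2, q7}
Sat(idle ∨ (halt ∧ alarm)) = {q1, q2, q3, q6, q7}
Sat(AX (idle ∨ (halt ∧ alarm))) = {s : every successor in {q1, q2, q3, q6, q7}} = {q0, q6, q7}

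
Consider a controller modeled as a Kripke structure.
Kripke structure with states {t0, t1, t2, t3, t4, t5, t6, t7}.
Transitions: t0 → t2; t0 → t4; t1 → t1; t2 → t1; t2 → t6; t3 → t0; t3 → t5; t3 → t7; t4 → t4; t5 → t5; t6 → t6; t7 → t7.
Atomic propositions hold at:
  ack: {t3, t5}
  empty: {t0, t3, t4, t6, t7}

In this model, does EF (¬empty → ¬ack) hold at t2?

Sat(¬empty) = {t1, t2, t5}
Sat(¬ack) = {t0, t1, t2, t4, t6, t7}
Sat(¬empty → ¬ack) = {t0, t1, t2, t3, t4, t6, t7}
EF (¬empty → ¬ack): least fixpoint, start Z0 = {t0, t1, t2, t3, t4, t6, t7}, add states with some successor in Z. Already a fixed point.
Sat(EF (¬empty → ¬ack)) = {t0, t1, t2, t3, t4, t6, t7}
t2 ∈ Sat(EF (¬empty → ¬ack)) = {t0, t1, t2, t3, t4, t6, t7}, so the formula holds at t2.

Yes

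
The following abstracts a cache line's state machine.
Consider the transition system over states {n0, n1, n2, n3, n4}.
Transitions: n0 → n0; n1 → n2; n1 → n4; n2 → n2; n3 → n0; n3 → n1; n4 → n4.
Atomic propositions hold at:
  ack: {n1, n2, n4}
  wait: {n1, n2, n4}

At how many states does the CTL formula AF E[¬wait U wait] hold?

4

Sat(¬wait) = {n0, n3}
E[¬wait U wait]: least fixpoint, start Z0 = Sat(wait) = {n1, n2, n4}, add states in Sat(¬wait) with some successor in Z. Z1 = {n1, n2, n3, n4}; fixed.
Sat(E[¬wait U wait]) = {n1, n2, n3, n4}
AF E[¬wait U wait]: least fixpoint, start Z0 = {n1, n2, n3, n4}, add states with every successor in Z. Already a fixed point.
Sat(AF E[¬wait U wait]) = {n1, n2, n3, n4}
|Sat(AF E[¬wait U wait])| = |{n1, n2, n3, n4}| = 4.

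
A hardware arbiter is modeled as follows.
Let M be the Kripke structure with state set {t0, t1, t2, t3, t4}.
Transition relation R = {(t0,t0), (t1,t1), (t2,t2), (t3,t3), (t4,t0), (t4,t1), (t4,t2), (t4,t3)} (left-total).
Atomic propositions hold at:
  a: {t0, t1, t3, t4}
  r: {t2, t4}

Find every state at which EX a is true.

Sat(EX a) = {s : some successor in {t0, t1, t3, t4}} = {t0, t1, t3, t4}

{t0, t1, t3, t4}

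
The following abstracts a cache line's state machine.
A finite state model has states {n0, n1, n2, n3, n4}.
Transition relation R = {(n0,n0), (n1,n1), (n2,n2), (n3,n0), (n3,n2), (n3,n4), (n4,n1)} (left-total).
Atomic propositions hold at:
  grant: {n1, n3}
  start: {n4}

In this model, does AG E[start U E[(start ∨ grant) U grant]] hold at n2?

Sat(start ∨ grant) = {n1, n3, n4}
E[(start ∨ grant) U grant]: least fixpoint, start Z0 = Sat(grant) = {n1, n3}, add states in Sat(start ∨ grant) with some successor in Z. Z1 = {n1, n3, n4}; fixed.
Sat(E[(start ∨ grant) U grant]) = {n1, n3, n4}
E[start U E[(start ∨ grant) U grant]]: least fixpoint, start Z0 = Sat(E[(start ∨ grant) U grant]) = {n1, n3, n4}, add states in Sat(start) with some successor in Z. Already a fixed point.
Sat(E[start U E[(start ∨ grant) U grant]]) = {n1, n3, n4}
AG E[start U E[(start ∨ grant) U grant]]: greatest fixpoint, start Z0 = {n1, n3, n4}, keep only states in Sat with every successor in Z. Z1 = {n1, n4}; fixed.
Sat(AG E[start U E[(start ∨ grant) U grant]]) = {n1, n4}
n2 ∉ Sat(AG E[start U E[(start ∨ grant) U grant]]) = {n1, n4}, so the formula does not hold at n2.

No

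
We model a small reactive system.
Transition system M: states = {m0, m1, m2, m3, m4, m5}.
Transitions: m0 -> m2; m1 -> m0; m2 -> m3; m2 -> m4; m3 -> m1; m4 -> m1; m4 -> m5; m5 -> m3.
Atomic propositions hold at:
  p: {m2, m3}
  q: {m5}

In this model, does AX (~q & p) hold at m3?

Sat(~q) = {m0, m1, m2, m3, m4}
Sat(~q & p) = {m2, m3}
Sat(AX (~q & p)) = {s : every successor in {m2, m3}} = {m0, m5}
m3 ∉ Sat(AX (~q & p)) = {m0, m5}, so the formula does not hold at m3.

No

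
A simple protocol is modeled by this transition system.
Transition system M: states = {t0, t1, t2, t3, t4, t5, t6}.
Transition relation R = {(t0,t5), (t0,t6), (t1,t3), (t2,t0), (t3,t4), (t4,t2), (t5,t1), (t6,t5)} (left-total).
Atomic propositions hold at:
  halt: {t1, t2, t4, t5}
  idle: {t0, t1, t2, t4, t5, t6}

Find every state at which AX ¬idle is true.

{t1}

Sat(¬idle) = {t3}
Sat(AX ¬idle) = {s : every successor in {t3}} = {t1}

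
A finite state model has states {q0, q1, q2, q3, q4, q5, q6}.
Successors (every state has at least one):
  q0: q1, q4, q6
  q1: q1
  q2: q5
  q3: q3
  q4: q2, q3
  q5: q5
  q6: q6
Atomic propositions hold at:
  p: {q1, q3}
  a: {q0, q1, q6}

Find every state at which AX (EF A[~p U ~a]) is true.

{q2, q3, q4, q5}

Sat(~p) = {q0, q2, q4, q5, q6}
Sat(~a) = {q2, q3, q4, q5}
A[~p U ~a]: least fixpoint, start Z0 = Sat(~a) = {q2, q3, q4, q5}, add states in Sat(~p) with every successor in Z. Already a fixed point.
Sat(A[~p U ~a]) = {q2, q3, q4, q5}
EF A[~p U ~a]: least fixpoint, start Z0 = {q2, q3, q4, q5}, add states with some successor in Z. Z1 = {q0, q2, q3, q4, q5}; fixed.
Sat(EF A[~p U ~a]) = {q0, q2, q3, q4, q5}
Sat(AX (EF A[~p U ~a])) = {s : every successor in {q0, q2, q3, q4, q5}} = {q2, q3, q4, q5}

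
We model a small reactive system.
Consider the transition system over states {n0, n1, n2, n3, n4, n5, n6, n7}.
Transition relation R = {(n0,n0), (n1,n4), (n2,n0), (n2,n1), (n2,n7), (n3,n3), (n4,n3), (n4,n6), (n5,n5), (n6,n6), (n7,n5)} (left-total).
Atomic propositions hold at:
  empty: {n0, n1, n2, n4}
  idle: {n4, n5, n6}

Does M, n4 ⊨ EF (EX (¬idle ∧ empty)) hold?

Sat(¬idle) = {n0, n1, n2, n3, n7}
Sat(¬idle ∧ empty) = {n0, n1, n2}
Sat(EX (¬idle ∧ empty)) = {s : some successor in {n0, n1, n2}} = {n0, n2}
EF (EX (¬idle ∧ empty)): least fixpoint, start Z0 = {n0, n2}, add states with some successor in Z. Already a fixed point.
Sat(EF (EX (¬idle ∧ empty))) = {n0, n2}
n4 ∉ Sat(EF (EX (¬idle ∧ empty))) = {n0, n2}, so the formula does not hold at n4.

No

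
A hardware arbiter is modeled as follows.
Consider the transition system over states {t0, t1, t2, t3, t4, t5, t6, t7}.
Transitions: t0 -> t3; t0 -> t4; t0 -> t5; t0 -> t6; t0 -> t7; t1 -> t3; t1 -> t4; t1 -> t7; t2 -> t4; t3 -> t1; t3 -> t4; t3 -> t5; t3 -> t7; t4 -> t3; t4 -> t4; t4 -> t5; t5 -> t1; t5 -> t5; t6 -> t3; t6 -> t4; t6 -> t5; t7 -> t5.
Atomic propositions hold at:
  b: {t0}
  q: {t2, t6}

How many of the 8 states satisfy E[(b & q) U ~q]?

Sat(b & q) = ∅
Sat(~q) = {t0, t1, t3, t4, t5, t7}
E[(b & q) U ~q]: least fixpoint, start Z0 = Sat(~q) = {t0, t1, t3, t4, t5, t7}, add states in Sat(b & q) with some successor in Z. Already a fixed point.
Sat(E[(b & q) U ~q]) = {t0, t1, t3, t4, t5, t7}
|Sat(E[(b & q) U ~q])| = |{t0, t1, t3, t4, t5, t7}| = 6.

6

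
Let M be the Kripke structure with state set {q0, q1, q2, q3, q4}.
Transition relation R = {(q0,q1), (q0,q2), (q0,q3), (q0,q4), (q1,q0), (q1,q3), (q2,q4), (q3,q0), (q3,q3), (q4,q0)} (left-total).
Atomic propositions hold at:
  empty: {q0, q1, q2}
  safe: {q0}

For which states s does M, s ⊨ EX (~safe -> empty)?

Sat(~safe) = {q1, q2, q3, q4}
Sat(~safe -> empty) = {q0, q1, q2}
Sat(EX (~safe -> empty)) = {s : some successor in {q0, q1, q2}} = {q0, q1, q3, q4}

{q0, q1, q3, q4}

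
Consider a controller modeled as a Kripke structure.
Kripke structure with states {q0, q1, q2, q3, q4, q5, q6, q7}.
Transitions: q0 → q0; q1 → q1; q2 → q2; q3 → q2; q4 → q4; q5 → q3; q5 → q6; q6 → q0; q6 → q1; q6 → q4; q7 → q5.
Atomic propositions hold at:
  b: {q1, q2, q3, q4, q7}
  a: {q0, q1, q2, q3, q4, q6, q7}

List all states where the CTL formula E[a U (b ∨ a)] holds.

Sat(b ∨ a) = {q0, q1, q2, q3, q4, q6, q7}
E[a U (b ∨ a)]: least fixpoint, start Z0 = Sat((b ∨ a)) = {q0, q1, q2, q3, q4, q6, q7}, add states in Sat(a) with some successor in Z. Already a fixed point.
Sat(E[a U (b ∨ a)]) = {q0, q1, q2, q3, q4, q6, q7}

{q0, q1, q2, q3, q4, q6, q7}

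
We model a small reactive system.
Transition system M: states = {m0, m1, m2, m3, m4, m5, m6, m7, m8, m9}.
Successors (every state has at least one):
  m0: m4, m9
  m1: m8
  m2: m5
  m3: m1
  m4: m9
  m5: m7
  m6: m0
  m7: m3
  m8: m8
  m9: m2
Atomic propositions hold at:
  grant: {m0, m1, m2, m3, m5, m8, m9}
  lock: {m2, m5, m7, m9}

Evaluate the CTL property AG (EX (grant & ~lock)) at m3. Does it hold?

Yes

Sat(~lock) = {m0, m1, m3, m4, m6, m8}
Sat(grant & ~lock) = {m0, m1, m3, m8}
Sat(EX (grant & ~lock)) = {s : some successor in {m0, m1, m3, m8}} = {m1, m3, m6, m7, m8}
AG (EX (grant & ~lock)): greatest fixpoint, start Z0 = {m1, m3, m6, m7, m8}, keep only states in Sat with every successor in Z. Z1 = {m1, m3, m7, m8}; fixed.
Sat(AG (EX (grant & ~lock))) = {m1, m3, m7, m8}
m3 ∈ Sat(AG (EX (grant & ~lock))) = {m1, m3, m7, m8}, so the formula holds at m3.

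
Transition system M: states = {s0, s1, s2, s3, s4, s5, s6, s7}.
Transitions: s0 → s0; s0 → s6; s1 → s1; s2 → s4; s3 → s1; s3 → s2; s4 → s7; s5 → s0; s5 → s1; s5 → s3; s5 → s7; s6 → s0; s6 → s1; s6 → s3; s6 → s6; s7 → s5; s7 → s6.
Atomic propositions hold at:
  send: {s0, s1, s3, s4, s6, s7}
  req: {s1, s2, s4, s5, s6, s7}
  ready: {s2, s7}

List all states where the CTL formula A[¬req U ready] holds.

{s2, s7}

Sat(¬req) = {s0, s3}
A[¬req U ready]: least fixpoint, start Z0 = Sat(ready) = {s2, s7}, add states in Sat(¬req) with every successor in Z. Already a fixed point.
Sat(A[¬req U ready]) = {s2, s7}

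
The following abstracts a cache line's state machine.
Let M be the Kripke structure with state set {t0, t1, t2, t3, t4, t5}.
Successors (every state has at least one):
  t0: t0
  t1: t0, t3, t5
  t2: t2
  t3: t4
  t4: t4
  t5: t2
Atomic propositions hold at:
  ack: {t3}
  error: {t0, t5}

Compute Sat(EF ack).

{t1, t3}

EF ack: least fixpoint, start Z0 = {t3}, add states with some successor in Z. Z1 = {t1, t3}; fixed.
Sat(EF ack) = {t1, t3}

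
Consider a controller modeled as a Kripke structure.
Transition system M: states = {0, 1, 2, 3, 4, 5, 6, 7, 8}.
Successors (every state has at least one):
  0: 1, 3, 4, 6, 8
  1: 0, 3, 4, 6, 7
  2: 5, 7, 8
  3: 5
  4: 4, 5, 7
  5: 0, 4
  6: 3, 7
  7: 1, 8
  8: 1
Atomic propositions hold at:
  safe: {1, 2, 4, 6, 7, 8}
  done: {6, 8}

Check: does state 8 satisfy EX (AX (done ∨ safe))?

No

Sat(done ∨ safe) = {1, 2, 4, 6, 7, 8}
Sat(AX (done ∨ safe)) = {s : every successor in {1, 2, 4, 6, 7, 8}} = {7, 8}
Sat(EX (AX (done ∨ safe))) = {s : some successor in {7, 8}} = {0, 1, 2, 4, 6, 7}
8 ∉ Sat(EX (AX (done ∨ safe))) = {0, 1, 2, 4, 6, 7}, so the formula does not hold at 8.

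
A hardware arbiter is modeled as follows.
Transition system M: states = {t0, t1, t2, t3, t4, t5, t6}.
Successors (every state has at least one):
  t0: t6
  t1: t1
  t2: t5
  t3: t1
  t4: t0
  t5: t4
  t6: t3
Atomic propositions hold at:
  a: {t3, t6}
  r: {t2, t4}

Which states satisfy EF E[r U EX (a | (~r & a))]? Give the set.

{t0, t2, t4, t5, t6}

Sat(~r) = {t0, t1, t3, t5, t6}
Sat(~r & a) = {t3, t6}
Sat(a | (~r & a)) = {t3, t6}
Sat(EX (a | (~r & a))) = {s : some successor in {t3, t6}} = {t0, t6}
E[r U EX (a | (~r & a))]: least fixpoint, start Z0 = Sat(EX (a | (~r & a))) = {t0, t6}, add states in Sat(r) with some successor in Z. Z1 = {t0, t4, t6}; fixed.
Sat(E[r U EX (a | (~r & a))]) = {t0, t4, t6}
EF E[r U EX (a | (~r & a))]: least fixpoint, start Z0 = {t0, t4, t6}, add states with some successor in Z. Z1 = {t0, t4, t5, t6}; Z2 = {t0, t2, t4, t5, t6}; fixed.
Sat(EF E[r U EX (a | (~r & a))]) = {t0, t2, t4, t5, t6}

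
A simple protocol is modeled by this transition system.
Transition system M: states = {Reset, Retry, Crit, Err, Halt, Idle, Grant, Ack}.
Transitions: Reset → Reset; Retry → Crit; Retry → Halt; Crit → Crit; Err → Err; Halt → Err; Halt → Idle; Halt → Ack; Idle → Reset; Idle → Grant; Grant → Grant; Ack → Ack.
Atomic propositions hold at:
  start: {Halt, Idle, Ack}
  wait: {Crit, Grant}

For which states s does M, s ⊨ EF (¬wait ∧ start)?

Sat(¬wait) = {Reset, Retry, Err, Halt, Idle, Ack}
Sat(¬wait ∧ start) = {Halt, Idle, Ack}
EF (¬wait ∧ start): least fixpoint, start Z0 = {Halt, Idle, Ack}, add states with some successor in Z. Z1 = {Retry, Halt, Idle, Ack}; fixed.
Sat(EF (¬wait ∧ start)) = {Retry, Halt, Idle, Ack}

{Retry, Halt, Idle, Ack}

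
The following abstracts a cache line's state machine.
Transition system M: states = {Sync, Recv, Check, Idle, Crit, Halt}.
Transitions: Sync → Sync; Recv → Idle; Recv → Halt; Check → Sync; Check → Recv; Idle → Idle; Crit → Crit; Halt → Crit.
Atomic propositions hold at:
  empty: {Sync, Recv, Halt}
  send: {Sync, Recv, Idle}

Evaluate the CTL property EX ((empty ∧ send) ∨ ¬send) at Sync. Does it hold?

Yes

Sat(empty ∧ send) = {Sync, Recv}
Sat(¬send) = {Check, Crit, Halt}
Sat((empty ∧ send) ∨ ¬send) = {Sync, Recv, Check, Crit, Halt}
Sat(EX ((empty ∧ send) ∨ ¬send)) = {s : some successor in {Sync, Recv, Check, Crit, Halt}} = {Sync, Recv, Check, Crit, Halt}
Sync ∈ Sat(EX ((empty ∧ send) ∨ ¬send)) = {Sync, Recv, Check, Crit, Halt}, so the formula holds at Sync.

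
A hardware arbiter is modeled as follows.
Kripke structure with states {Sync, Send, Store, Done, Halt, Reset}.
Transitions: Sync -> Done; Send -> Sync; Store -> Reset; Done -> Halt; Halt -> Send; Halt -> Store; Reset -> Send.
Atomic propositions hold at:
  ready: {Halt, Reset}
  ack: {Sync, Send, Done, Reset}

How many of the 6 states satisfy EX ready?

2

Sat(EX ready) = {s : some successor in {Halt, Reset}} = {Store, Done}
|Sat(EX ready)| = |{Store, Done}| = 2.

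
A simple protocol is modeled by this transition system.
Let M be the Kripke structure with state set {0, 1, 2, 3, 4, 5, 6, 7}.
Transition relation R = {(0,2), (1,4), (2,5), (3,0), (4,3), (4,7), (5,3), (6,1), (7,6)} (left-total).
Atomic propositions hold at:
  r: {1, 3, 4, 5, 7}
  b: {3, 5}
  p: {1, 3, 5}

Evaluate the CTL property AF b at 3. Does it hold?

Yes

AF b: least fixpoint, start Z0 = {3, 5}, add states with every successor in Z. Z1 = {2, 3, 5}; Z2 = {0, 2, 3, 5}; fixed.
Sat(AF b) = {0, 2, 3, 5}
3 ∈ Sat(AF b) = {0, 2, 3, 5}, so the formula holds at 3.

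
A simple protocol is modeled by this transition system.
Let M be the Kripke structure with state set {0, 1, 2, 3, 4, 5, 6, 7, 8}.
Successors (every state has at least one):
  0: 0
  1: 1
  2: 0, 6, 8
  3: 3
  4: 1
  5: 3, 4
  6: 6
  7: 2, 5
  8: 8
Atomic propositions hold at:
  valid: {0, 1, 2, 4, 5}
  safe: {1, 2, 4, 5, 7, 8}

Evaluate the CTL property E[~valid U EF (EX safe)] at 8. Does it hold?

Yes

Sat(~valid) = {3, 6, 7, 8}
Sat(EX safe) = {s : some successor in {1, 2, 4, 5, 7, 8}} = {1, 2, 4, 5, 7, 8}
EF (EX safe): least fixpoint, start Z0 = {1, 2, 4, 5, 7, 8}, add states with some successor in Z. Already a fixed point.
Sat(EF (EX safe)) = {1, 2, 4, 5, 7, 8}
E[~valid U EF (EX safe)]: least fixpoint, start Z0 = Sat(EF (EX safe)) = {1, 2, 4, 5, 7, 8}, add states in Sat(~valid) with some successor in Z. Already a fixed point.
Sat(E[~valid U EF (EX safe)]) = {1, 2, 4, 5, 7, 8}
8 ∈ Sat(E[~valid U EF (EX safe)]) = {1, 2, 4, 5, 7, 8}, so the formula holds at 8.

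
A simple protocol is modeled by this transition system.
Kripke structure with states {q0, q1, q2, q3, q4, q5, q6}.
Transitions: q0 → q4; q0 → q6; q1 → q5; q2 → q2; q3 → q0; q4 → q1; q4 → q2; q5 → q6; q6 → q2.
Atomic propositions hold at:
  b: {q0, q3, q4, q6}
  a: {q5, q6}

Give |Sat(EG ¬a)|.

4

Sat(¬a) = {q0, q1, q2, q3, q4}
EG ¬a: greatest fixpoint, start Z0 = {q0, q1, q2, q3, q4}, keep only states in Sat with some successor in Z. Z1 = {q0, q2, q3, q4}; fixed.
Sat(EG ¬a) = {q0, q2, q3, q4}
|Sat(EG ¬a)| = |{q0, q2, q3, q4}| = 4.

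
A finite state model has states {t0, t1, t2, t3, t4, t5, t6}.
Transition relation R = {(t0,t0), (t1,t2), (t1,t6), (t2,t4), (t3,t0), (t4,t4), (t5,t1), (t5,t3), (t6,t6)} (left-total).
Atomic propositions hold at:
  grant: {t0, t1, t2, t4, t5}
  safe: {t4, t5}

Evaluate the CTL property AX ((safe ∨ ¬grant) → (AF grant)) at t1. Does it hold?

Sat(¬grant) = {t3, t6}
Sat(safe ∨ ¬grant) = {t3, t4, t5, t6}
AF grant: least fixpoint, start Z0 = {t0, t1, t2, t4, t5}, add states with every successor in Z. Z1 = {t0, t1, t2, t3, t4, t5}; fixed.
Sat(AF grant) = {t0, t1, t2, t3, t4, t5}
Sat((safe ∨ ¬grant) → (AF grant)) = {t0, t1, t2, t3, t4, t5}
Sat(AX ((safe ∨ ¬grant) → (AF grant))) = {s : every successor in {t0, t1, t2, t3, t4, t5}} = {t0, t2, t3, t4, t5}
t1 ∉ Sat(AX ((safe ∨ ¬grant) → (AF grant))) = {t0, t2, t3, t4, t5}, so the formula does not hold at t1.

No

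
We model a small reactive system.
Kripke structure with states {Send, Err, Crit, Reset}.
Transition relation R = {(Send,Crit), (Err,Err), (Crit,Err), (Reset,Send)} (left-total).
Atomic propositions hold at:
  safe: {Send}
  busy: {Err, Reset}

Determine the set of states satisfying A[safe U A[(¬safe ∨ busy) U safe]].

Sat(¬safe) = {Err, Crit, Reset}
Sat(¬safe ∨ busy) = {Err, Crit, Reset}
A[(¬safe ∨ busy) U safe]: least fixpoint, start Z0 = Sat(safe) = {Send}, add states in Sat(¬safe ∨ busy) with every successor in Z. Z1 = {Send, Reset}; fixed.
Sat(A[(¬safe ∨ busy) U safe]) = {Send, Reset}
A[safe U A[(¬safe ∨ busy) U safe]]: least fixpoint, start Z0 = Sat(A[(¬safe ∨ busy) U safe]) = {Send, Reset}, add states in Sat(safe) with every successor in Z. Already a fixed point.
Sat(A[safe U A[(¬safe ∨ busy) U safe]]) = {Send, Reset}

{Send, Reset}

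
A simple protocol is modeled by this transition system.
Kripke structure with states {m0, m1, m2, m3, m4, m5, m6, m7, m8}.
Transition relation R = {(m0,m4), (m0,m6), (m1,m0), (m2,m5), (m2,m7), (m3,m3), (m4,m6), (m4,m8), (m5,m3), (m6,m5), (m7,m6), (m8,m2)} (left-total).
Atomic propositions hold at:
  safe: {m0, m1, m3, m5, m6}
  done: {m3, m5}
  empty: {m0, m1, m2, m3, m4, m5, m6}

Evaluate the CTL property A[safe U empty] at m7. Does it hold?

A[safe U empty]: least fixpoint, start Z0 = Sat(empty) = {m0, m1, m2, m3, m4, m5, m6}, add states in Sat(safe) with every successor in Z. Already a fixed point.
Sat(A[safe U empty]) = {m0, m1, m2, m3, m4, m5, m6}
m7 ∉ Sat(A[safe U empty]) = {m0, m1, m2, m3, m4, m5, m6}, so the formula does not hold at m7.

No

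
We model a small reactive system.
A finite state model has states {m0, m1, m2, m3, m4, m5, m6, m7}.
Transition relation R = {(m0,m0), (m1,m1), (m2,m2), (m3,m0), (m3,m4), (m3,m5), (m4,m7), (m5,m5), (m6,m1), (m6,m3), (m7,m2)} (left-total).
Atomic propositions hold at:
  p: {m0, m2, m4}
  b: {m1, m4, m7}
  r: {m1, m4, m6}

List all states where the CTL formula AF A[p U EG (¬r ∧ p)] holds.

{m0, m2, m4, m7}

Sat(¬r) = {m0, m2, m3, m5, m7}
Sat(¬r ∧ p) = {m0, m2}
EG (¬r ∧ p): greatest fixpoint, start Z0 = {m0, m2}, keep only states in Sat with some successor in Z. Already a fixed point.
Sat(EG (¬r ∧ p)) = {m0, m2}
A[p U EG (¬r ∧ p)]: least fixpoint, start Z0 = Sat(EG (¬r ∧ p)) = {m0, m2}, add states in Sat(p) with every successor in Z. Already a fixed point.
Sat(A[p U EG (¬r ∧ p)]) = {m0, m2}
AF A[p U EG (¬r ∧ p)]: least fixpoint, start Z0 = {m0, m2}, add states with every successor in Z. Z1 = {m0, m2, m7}; Z2 = {m0, m2, m4, m7}; fixed.
Sat(AF A[p U EG (¬r ∧ p)]) = {m0, m2, m4, m7}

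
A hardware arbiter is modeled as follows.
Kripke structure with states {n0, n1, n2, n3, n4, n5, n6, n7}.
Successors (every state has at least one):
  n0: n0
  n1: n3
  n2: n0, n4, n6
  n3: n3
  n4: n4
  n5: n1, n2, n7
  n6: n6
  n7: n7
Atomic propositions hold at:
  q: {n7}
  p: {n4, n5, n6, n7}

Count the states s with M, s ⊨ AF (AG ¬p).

3

Sat(¬p) = {n0, n1, n2, n3}
AG ¬p: greatest fixpoint, start Z0 = {n0, n1, n2, n3}, keep only states in Sat with every successor in Z. Z1 = {n0, n1, n3}; fixed.
Sat(AG ¬p) = {n0, n1, n3}
AF (AG ¬p): least fixpoint, start Z0 = {n0, n1, n3}, add states with every successor in Z. Already a fixed point.
Sat(AF (AG ¬p)) = {n0, n1, n3}
|Sat(AF (AG ¬p))| = |{n0, n1, n3}| = 3.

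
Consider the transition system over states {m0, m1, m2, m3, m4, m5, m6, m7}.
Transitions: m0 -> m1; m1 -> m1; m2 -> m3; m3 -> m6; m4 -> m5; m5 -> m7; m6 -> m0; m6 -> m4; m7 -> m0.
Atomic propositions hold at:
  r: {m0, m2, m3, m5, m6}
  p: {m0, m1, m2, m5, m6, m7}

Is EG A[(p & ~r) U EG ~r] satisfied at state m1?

Yes

Sat(~r) = {m1, m4, m7}
Sat(p & ~r) = {m1, m7}
EG ~r: greatest fixpoint, start Z0 = {m1, m4, m7}, keep only states in Sat with some successor in Z. Z1 = {m1}; fixed.
Sat(EG ~r) = {m1}
A[(p & ~r) U EG ~r]: least fixpoint, start Z0 = Sat(EG ~r) = {m1}, add states in Sat(p & ~r) with every successor in Z. Already a fixed point.
Sat(A[(p & ~r) U EG ~r]) = {m1}
EG A[(p & ~r) U EG ~r]: greatest fixpoint, start Z0 = {m1}, keep only states in Sat with some successor in Z. Already a fixed point.
Sat(EG A[(p & ~r) U EG ~r]) = {m1}
m1 ∈ Sat(EG A[(p & ~r) U EG ~r]) = {m1}, so the formula holds at m1.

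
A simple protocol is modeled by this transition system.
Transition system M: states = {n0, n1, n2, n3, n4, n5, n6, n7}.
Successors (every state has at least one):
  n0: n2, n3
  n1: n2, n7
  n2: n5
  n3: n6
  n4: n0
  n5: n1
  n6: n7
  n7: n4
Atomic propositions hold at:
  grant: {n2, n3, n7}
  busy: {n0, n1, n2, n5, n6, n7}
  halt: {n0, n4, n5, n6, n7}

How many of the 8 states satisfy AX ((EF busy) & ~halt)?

2

EF busy: least fixpoint, start Z0 = {n0, n1, n2, n5, n6, n7}, add states with some successor in Z. Z1 = {n0, n1, n2, n3, n4, n5, n6, n7}; fixed.
Sat(EF busy) = {n0, n1, n2, n3, n4, n5, n6, n7}
Sat(~halt) = {n1, n2, n3}
Sat((EF busy) & ~halt) = {n1, n2, n3}
Sat(AX ((EF busy) & ~halt)) = {s : every successor in {n1, n2, n3}} = {n0, n5}
|Sat(AX ((EF busy) & ~halt))| = |{n0, n5}| = 2.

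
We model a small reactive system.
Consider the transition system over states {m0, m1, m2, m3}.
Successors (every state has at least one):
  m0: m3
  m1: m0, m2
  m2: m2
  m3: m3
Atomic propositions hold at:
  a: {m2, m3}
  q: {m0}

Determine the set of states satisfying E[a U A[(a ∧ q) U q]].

Sat(a ∧ q) = ∅
A[(a ∧ q) U q]: least fixpoint, start Z0 = Sat(q) = {m0}, add states in Sat(a ∧ q) with every successor in Z. Already a fixed point.
Sat(A[(a ∧ q) U q]) = {m0}
E[a U A[(a ∧ q) U q]]: least fixpoint, start Z0 = Sat(A[(a ∧ q) U q]) = {m0}, add states in Sat(a) with some successor in Z. Already a fixed point.
Sat(E[a U A[(a ∧ q) U q]]) = {m0}

{m0}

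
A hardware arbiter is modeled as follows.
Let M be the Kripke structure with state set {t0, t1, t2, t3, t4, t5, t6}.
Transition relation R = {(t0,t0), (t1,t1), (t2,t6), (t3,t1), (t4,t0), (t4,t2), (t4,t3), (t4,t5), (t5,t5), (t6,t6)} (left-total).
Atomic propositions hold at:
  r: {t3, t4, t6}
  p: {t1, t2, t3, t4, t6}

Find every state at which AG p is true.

{t1, t2, t3, t6}

AG p: greatest fixpoint, start Z0 = {t1, t2, t3, t4, t6}, keep only states in Sat with every successor in Z. Z1 = {t1, t2, t3, t6}; fixed.
Sat(AG p) = {t1, t2, t3, t6}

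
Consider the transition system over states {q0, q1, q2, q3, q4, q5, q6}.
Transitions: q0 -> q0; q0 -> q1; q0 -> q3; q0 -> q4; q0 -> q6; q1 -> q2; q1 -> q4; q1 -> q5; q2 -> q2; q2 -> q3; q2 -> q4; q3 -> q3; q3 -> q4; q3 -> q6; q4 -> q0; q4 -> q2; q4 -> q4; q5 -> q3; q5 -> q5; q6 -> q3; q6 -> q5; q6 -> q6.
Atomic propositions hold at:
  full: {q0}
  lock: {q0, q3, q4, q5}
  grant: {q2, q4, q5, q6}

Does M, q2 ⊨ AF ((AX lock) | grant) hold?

Sat(AX lock) = {s : every successor in {q0, q3, q4, q5}} = {q5}
Sat((AX lock) | grant) = {q2, q4, q5, q6}
AF ((AX lock) | grant): least fixpoint, start Z0 = {q2, q4, q5, q6}, add states with every successor in Z. Z1 = {q1, q2, q4, q5, q6}; fixed.
Sat(AF ((AX lock) | grant)) = {q1, q2, q4, q5, q6}
q2 ∈ Sat(AF ((AX lock) | grant)) = {q1, q2, q4, q5, q6}, so the formula holds at q2.

Yes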